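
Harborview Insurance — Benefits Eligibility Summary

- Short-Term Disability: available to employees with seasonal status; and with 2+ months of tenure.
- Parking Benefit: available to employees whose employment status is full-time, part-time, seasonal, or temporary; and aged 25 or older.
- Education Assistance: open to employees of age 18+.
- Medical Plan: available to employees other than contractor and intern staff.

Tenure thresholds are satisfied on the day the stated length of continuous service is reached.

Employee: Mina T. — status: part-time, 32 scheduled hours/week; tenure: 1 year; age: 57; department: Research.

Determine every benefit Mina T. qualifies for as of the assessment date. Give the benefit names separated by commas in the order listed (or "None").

Short-Term Disability — status part-time ✗ (requires seasonal) → not eligible.
Parking Benefit — status part-time ✓; age 57 ≥ 25 ✓ → eligible.
Education Assistance — age 57 ≥ 18 ✓ → eligible.
Medical Plan — status part-time ✓ (not excluded) → eligible.

Parking Benefit, Education Assistance, Medical Plan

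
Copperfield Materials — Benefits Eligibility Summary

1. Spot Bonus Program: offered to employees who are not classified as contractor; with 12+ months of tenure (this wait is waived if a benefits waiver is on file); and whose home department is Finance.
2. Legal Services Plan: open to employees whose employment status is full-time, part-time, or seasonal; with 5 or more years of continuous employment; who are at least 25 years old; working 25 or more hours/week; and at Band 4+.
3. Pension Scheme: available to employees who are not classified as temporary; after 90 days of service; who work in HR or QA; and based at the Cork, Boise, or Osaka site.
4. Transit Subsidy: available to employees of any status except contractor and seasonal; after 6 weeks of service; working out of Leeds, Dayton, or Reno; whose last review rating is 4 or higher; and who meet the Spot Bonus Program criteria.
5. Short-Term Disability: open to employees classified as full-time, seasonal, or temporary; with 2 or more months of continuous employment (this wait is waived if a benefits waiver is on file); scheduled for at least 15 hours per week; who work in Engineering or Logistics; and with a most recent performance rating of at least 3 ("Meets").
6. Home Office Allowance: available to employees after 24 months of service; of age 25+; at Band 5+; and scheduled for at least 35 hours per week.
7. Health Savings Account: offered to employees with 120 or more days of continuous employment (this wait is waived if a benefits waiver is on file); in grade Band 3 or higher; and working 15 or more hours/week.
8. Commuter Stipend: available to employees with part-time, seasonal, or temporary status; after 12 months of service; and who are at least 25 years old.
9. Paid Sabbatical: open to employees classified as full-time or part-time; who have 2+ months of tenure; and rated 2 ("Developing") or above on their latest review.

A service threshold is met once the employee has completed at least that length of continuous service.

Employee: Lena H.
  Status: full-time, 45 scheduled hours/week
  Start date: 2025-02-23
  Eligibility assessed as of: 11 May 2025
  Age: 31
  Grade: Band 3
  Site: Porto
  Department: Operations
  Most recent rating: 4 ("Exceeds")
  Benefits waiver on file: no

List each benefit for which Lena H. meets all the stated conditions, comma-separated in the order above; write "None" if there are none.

Service from 2025-02-23 to 11 May 2025: 77 days.
Spot Bonus Program — status full-time ✓ (not excluded); no waiver, service 77 days < 12 months (≈360 days) ✗ → not eligible.
Legal Services Plan — status full-time ✓; service 77 days < 5 years (≈1825 days) ✗ → not eligible.
Pension Scheme — status full-time ✓ (not excluded); service 77 days < 90 days ✗ → not eligible.
Transit Subsidy — status full-time ✓ (not excluded); service 77 days ≥ 6 weeks (≈42 days) ✓; site Porto ✗ (not Leeds, Dayton, or Reno) → not eligible.
Short-Term Disability — status full-time ✓; no waiver, service 77 days ≥ 2 months (≈60 days) ✓; 45 hrs/wk ≥ 15 ✓; dept Operations ✗ → not eligible.
Home Office Allowance — service 77 days < 24 months (≈720 days) ✗ → not eligible.
Health Savings Account — no waiver, service 77 days < 120 days ✗ → not eligible.
Commuter Stipend — status full-time ✗ (requires part-time, seasonal, or temporary) → not eligible.
Paid Sabbatical — status full-time ✓; service 77 days ≥ 2 months (≈60 days) ✓; rating 4 ≥ 2 ✓ → eligible.

Paid Sabbatical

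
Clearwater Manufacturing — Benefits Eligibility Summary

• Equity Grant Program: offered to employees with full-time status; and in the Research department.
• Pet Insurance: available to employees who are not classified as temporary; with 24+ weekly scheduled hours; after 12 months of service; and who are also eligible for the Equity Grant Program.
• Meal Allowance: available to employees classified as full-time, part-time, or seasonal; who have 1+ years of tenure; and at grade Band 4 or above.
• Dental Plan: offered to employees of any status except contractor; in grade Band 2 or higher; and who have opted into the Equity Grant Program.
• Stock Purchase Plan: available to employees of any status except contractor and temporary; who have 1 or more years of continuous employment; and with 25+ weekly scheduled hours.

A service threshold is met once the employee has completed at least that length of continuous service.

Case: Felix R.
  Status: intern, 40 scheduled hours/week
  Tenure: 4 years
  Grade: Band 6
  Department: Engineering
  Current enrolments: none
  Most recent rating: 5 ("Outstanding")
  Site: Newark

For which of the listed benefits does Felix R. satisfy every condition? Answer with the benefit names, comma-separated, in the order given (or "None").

Equity Grant Program — status intern ✗ (requires full-time) → not eligible.
Pet Insurance — status intern ✓ (not excluded); 40 hrs/wk ≥ 24 ✓; service 4 years ≥ 12 months (≈360 days) ✓; not eligible for Equity Grant Program ✗ → not eligible.
Meal Allowance — status intern ✗ (requires full-time, part-time, or seasonal) → not eligible.
Dental Plan — status intern ✓ (not excluded); grade Band 6 ≥ Band 2 ✓; not enrolled in Equity Grant Program ✗ → not eligible.
Stock Purchase Plan — status intern ✓ (not excluded); service 4 years ≥ 1 year ✓; 40 hrs/wk ≥ 25 ✓ → eligible.

Stock Purchase Plan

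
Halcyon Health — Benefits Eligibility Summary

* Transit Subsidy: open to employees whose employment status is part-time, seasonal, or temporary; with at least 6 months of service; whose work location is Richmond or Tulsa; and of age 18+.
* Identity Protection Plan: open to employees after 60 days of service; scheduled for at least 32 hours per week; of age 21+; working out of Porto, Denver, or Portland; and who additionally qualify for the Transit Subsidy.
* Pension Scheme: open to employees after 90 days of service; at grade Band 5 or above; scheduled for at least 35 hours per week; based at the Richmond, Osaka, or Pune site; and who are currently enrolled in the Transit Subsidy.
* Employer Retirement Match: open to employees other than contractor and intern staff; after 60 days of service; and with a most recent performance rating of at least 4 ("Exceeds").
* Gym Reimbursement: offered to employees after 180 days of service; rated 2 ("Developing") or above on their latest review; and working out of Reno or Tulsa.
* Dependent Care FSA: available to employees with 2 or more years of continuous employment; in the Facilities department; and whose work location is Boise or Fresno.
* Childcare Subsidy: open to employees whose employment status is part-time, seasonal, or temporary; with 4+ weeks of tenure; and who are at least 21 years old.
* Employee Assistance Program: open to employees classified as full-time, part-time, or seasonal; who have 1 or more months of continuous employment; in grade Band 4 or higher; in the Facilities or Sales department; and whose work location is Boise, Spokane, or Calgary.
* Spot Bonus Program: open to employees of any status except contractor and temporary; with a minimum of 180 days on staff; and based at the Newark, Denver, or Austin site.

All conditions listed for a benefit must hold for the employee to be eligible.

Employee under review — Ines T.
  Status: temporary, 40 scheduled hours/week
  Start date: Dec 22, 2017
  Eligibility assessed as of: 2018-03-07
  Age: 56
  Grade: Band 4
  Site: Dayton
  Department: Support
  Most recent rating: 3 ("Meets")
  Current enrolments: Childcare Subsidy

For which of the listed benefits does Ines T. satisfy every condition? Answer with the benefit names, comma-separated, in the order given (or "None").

Childcare Subsidy

Service from Dec 22, 2017 to 2018-03-07: 75 days.
Transit Subsidy — status temporary ✓; service 75 days < 6 months (≈180 days) ✗ → not eligible.
Identity Protection Plan — service 75 days ≥ 60 days ✓; 40 hrs/wk ≥ 32 ✓; age 56 ≥ 21 ✓; site Dayton ✗ (not Porto, Denver, or Portland) → not eligible.
Pension Scheme — service 75 days < 90 days ✗ → not eligible.
Employer Retirement Match — status temporary ✓ (not excluded); service 75 days ≥ 60 days ✓; rating 3 < 4 ✗ → not eligible.
Gym Reimbursement — service 75 days < 180 days ✗ → not eligible.
Dependent Care FSA — service 75 days < 2 years (≈730 days) ✗ → not eligible.
Childcare Subsidy — status temporary ✓; service 75 days ≥ 4 weeks (≈28 days) ✓; age 56 ≥ 21 ✓ → eligible.
Employee Assistance Program — status temporary ✗ (requires full-time, part-time, or seasonal) → not eligible.
Spot Bonus Program — status temporary ✗ (excluded) → not eligible.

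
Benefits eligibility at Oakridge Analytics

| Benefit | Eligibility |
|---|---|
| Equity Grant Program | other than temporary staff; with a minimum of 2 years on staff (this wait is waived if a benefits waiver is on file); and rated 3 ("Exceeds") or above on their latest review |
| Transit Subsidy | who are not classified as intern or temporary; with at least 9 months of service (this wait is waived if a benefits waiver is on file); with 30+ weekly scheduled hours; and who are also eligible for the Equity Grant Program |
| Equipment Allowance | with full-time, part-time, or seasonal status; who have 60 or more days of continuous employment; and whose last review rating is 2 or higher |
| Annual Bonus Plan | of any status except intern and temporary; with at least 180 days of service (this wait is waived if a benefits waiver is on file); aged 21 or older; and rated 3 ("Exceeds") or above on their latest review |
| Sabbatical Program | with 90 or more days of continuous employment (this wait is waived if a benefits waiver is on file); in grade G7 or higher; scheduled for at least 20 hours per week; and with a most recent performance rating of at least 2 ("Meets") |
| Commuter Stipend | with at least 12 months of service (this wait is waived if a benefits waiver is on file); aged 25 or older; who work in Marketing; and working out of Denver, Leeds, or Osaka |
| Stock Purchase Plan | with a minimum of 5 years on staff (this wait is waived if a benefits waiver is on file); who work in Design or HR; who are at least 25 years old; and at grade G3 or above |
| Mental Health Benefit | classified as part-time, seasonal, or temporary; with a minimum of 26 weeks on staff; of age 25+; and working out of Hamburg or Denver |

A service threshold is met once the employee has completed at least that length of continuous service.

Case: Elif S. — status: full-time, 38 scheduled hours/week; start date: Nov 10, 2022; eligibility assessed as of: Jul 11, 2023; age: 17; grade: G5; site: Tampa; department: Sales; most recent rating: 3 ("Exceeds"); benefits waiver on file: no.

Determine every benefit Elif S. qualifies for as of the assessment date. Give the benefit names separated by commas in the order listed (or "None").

Service from Nov 10, 2022 to Jul 11, 2023: 243 days.
Equity Grant Program — status full-time ✓ (not excluded); no waiver, service 243 days < 2 years (≈730 days) ✗ → not eligible.
Transit Subsidy — status full-time ✓ (not excluded); no waiver, service 243 days < 9 months (≈270 days) ✗ → not eligible.
Equipment Allowance — status full-time ✓; service 243 days ≥ 60 days ✓; rating 3 ≥ 2 ✓ → eligible.
Annual Bonus Plan — status full-time ✓ (not excluded); no waiver, service 243 days ≥ 180 days ✓; age 17 < 21 ✗ → not eligible.
Sabbatical Program — no waiver, service 243 days ≥ 90 days ✓; grade G5 < G7 ✗ → not eligible.
Commuter Stipend — no waiver, service 243 days < 12 months (≈360 days) ✗ → not eligible.
Stock Purchase Plan — no waiver, service 243 days < 5 years (≈1825 days) ✗ → not eligible.
Mental Health Benefit — status full-time ✗ (requires part-time, seasonal, or temporary) → not eligible.

Equipment Allowance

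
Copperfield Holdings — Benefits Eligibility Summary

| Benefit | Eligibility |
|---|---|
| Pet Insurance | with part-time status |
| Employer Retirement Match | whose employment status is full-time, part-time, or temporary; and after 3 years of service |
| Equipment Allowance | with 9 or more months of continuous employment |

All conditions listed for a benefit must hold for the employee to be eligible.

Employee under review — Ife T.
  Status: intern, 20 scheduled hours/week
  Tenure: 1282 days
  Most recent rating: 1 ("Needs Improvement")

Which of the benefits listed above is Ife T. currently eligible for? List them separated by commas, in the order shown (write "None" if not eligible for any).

Equipment Allowance

Pet Insurance — status intern ✗ (requires part-time) → not eligible.
Employer Retirement Match — status intern ✗ (requires full-time, part-time, or temporary) → not eligible.
Equipment Allowance — service 1282 days ≥ 9 months (≈270 days) ✓ → eligible.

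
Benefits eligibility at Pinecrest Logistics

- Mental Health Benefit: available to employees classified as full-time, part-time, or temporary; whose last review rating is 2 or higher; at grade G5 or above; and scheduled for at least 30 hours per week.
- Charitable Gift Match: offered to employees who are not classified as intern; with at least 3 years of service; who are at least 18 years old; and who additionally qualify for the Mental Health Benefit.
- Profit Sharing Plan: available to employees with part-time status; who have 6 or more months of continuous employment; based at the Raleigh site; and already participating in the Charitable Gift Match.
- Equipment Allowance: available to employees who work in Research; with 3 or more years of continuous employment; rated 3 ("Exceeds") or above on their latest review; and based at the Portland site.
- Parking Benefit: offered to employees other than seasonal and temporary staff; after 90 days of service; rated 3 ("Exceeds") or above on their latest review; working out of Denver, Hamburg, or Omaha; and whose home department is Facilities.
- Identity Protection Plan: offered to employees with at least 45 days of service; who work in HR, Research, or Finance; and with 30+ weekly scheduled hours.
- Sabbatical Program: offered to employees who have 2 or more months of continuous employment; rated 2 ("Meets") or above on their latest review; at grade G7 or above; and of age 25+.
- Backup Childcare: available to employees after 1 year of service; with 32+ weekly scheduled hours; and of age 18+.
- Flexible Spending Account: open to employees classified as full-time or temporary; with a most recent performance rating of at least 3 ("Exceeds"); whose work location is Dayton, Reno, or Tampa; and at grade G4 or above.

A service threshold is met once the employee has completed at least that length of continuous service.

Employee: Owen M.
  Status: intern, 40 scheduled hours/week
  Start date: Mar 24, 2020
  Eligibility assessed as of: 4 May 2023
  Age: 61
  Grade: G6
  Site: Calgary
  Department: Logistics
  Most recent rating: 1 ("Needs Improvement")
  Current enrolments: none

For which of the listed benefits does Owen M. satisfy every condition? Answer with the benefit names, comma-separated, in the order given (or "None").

Service from Mar 24, 2020 to 4 May 2023: 1136 days.
Mental Health Benefit — status intern ✗ (requires full-time, part-time, or temporary) → not eligible.
Charitable Gift Match — status intern ✗ (excluded) → not eligible.
Profit Sharing Plan — status intern ✗ (requires part-time) → not eligible.
Equipment Allowance — dept Logistics ✗ → not eligible.
Parking Benefit — status intern ✓ (not excluded); service 1136 days ≥ 90 days ✓; rating 1 < 3 ✗ → not eligible.
Identity Protection Plan — service 1136 days ≥ 45 days ✓; dept Logistics ✗ → not eligible.
Sabbatical Program — service 1136 days ≥ 2 months (≈60 days) ✓; rating 1 < 2 ✗ → not eligible.
Backup Childcare — service 1136 days ≥ 1 year (≈365 days) ✓; 40 hrs/wk ≥ 32 ✓; age 61 ≥ 18 ✓ → eligible.
Flexible Spending Account — status intern ✗ (requires full-time or temporary) → not eligible.

Backup Childcare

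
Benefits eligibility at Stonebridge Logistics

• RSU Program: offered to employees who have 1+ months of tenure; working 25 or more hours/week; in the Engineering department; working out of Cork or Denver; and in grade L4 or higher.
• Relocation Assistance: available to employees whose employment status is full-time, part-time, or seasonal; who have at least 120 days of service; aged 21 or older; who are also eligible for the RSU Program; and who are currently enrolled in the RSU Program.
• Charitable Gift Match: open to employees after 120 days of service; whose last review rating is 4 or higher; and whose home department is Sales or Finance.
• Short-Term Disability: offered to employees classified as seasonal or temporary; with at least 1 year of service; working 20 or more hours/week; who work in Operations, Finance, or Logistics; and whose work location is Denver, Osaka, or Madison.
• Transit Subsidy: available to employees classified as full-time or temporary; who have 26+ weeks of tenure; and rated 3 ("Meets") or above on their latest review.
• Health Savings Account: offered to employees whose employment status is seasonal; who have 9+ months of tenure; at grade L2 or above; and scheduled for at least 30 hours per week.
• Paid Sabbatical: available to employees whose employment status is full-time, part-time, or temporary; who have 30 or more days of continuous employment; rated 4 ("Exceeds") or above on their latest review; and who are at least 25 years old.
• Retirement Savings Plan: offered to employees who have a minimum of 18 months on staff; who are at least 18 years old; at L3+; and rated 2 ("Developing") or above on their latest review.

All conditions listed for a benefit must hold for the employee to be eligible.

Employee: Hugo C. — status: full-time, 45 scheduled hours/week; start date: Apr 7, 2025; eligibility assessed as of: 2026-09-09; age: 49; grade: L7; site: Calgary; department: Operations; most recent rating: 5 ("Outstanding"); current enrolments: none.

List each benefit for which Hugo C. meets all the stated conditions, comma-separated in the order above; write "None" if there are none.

Transit Subsidy, Paid Sabbatical

Service from Apr 7, 2025 to 2026-09-09: 520 days.
RSU Program — service 520 days ≥ 1 month (≈30 days) ✓; 45 hrs/wk ≥ 25 ✓; dept Operations ✗ → not eligible.
Relocation Assistance — status full-time ✓; service 520 days ≥ 120 days ✓; age 49 ≥ 21 ✓; not eligible for RSU Program ✗ → not eligible.
Charitable Gift Match — service 520 days ≥ 120 days ✓; rating 5 ≥ 4 ✓; dept Operations ✗ → not eligible.
Short-Term Disability — status full-time ✗ (requires seasonal or temporary) → not eligible.
Transit Subsidy — status full-time ✓; service 520 days ≥ 26 weeks (≈182 days) ✓; rating 5 ≥ 3 ✓ → eligible.
Health Savings Account — status full-time ✗ (requires seasonal) → not eligible.
Paid Sabbatical — status full-time ✓; service 520 days ≥ 30 days ✓; rating 5 ≥ 4 ✓; age 49 ≥ 25 ✓ → eligible.
Retirement Savings Plan — service 520 days < 18 months (≈540 days) ✗ → not eligible.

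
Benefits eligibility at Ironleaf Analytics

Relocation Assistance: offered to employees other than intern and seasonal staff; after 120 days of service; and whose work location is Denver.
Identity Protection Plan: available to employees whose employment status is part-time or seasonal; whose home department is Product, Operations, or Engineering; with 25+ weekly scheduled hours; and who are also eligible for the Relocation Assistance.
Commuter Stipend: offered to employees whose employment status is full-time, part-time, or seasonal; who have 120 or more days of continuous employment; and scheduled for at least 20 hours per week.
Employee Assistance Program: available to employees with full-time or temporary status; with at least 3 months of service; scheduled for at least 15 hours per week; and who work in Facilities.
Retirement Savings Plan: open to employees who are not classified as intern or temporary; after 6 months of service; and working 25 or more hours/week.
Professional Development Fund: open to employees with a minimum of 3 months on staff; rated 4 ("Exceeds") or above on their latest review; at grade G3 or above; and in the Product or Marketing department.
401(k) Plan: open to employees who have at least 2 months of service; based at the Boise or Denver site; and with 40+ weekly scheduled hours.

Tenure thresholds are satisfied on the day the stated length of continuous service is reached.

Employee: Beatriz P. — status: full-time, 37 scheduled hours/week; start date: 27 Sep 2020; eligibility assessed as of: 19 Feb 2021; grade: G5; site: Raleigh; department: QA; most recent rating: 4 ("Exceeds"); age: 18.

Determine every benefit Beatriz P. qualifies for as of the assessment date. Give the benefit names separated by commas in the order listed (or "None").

Commuter Stipend

Service from 27 Sep 2020 to 19 Feb 2021: 145 days.
Relocation Assistance — status full-time ✓ (not excluded); service 145 days ≥ 120 days ✓; site Raleigh ✗ (not Denver) → not eligible.
Identity Protection Plan — status full-time ✗ (requires part-time or seasonal) → not eligible.
Commuter Stipend — status full-time ✓; service 145 days ≥ 120 days ✓; 37 hrs/wk ≥ 20 ✓ → eligible.
Employee Assistance Program — status full-time ✓; service 145 days ≥ 3 months (≈90 days) ✓; 37 hrs/wk ≥ 15 ✓; dept QA ✗ → not eligible.
Retirement Savings Plan — status full-time ✓ (not excluded); service 145 days < 6 months (≈180 days) ✗ → not eligible.
Professional Development Fund — service 145 days ≥ 3 months (≈90 days) ✓; rating 4 ≥ 4 ✓; grade G5 ≥ G3 ✓; dept QA ✗ → not eligible.
401(k) Plan — service 145 days ≥ 2 months (≈60 days) ✓; site Raleigh ✗ (not Boise or Denver) → not eligible.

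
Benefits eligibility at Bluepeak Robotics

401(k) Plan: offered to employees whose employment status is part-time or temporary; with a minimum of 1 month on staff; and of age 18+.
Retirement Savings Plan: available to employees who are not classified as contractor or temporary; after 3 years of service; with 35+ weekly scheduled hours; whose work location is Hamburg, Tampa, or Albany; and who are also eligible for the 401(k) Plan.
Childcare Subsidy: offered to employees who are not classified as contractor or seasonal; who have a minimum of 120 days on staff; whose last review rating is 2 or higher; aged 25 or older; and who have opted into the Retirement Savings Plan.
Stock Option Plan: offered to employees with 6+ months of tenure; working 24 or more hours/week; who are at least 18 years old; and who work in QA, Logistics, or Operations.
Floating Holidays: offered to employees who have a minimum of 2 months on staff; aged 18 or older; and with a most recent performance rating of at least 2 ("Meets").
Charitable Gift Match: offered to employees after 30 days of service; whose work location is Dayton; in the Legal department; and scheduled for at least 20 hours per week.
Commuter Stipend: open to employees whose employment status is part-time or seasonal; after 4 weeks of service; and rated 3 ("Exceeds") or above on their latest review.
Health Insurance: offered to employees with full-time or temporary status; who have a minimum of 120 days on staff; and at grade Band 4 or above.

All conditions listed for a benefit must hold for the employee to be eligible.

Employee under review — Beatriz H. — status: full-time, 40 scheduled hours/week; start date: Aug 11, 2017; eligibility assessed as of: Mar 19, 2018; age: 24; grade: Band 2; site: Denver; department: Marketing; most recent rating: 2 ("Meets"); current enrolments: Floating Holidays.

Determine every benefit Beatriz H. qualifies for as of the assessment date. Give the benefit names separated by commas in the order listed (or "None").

Floating Holidays

Service from Aug 11, 2017 to Mar 19, 2018: 220 days.
401(k) Plan — status full-time ✗ (requires part-time or temporary) → not eligible.
Retirement Savings Plan — status full-time ✓ (not excluded); service 220 days < 3 years (≈1095 days) ✗ → not eligible.
Childcare Subsidy — status full-time ✓ (not excluded); service 220 days ≥ 120 days ✓; rating 2 ≥ 2 ✓; age 24 < 25 ✗ → not eligible.
Stock Option Plan — service 220 days ≥ 6 months (≈180 days) ✓; 40 hrs/wk ≥ 24 ✓; age 24 ≥ 18 ✓; dept Marketing ✗ → not eligible.
Floating Holidays — service 220 days ≥ 2 months (≈60 days) ✓; age 24 ≥ 18 ✓; rating 2 ≥ 2 ✓ → eligible.
Charitable Gift Match — service 220 days ≥ 30 days ✓; site Denver ✗ (not Dayton) → not eligible.
Commuter Stipend — status full-time ✗ (requires part-time or seasonal) → not eligible.
Health Insurance — status full-time ✓; service 220 days ≥ 120 days ✓; grade Band 2 < Band 4 ✗ → not eligible.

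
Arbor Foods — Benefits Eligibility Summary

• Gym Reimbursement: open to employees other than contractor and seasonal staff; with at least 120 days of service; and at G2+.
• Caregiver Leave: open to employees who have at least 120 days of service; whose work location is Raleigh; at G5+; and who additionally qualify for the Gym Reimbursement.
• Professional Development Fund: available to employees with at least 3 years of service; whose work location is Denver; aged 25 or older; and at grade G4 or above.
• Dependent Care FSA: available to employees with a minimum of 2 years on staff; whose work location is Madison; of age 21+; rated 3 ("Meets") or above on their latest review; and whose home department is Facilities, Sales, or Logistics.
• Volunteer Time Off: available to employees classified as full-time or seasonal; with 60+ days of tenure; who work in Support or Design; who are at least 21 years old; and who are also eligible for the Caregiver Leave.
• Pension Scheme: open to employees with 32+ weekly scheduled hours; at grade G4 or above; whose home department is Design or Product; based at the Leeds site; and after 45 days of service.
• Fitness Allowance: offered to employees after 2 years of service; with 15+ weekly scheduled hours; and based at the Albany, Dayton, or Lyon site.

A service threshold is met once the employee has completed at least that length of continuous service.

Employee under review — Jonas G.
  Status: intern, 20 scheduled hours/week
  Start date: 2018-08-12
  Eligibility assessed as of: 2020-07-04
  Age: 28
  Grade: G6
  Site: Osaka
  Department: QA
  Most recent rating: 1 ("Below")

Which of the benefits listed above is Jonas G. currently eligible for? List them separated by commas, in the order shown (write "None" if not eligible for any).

Service from 2018-08-12 to 2020-07-04: 692 days.
Gym Reimbursement — status intern ✓ (not excluded); service 692 days ≥ 120 days ✓; grade G6 ≥ G2 ✓ → eligible.
Caregiver Leave — service 692 days ≥ 120 days ✓; site Osaka ✗ (not Raleigh) → not eligible.
Professional Development Fund — service 692 days < 3 years (≈1095 days) ✗ → not eligible.
Dependent Care FSA — service 692 days < 2 years (≈730 days) ✗ → not eligible.
Volunteer Time Off — status intern ✗ (requires full-time or seasonal) → not eligible.
Pension Scheme — 20 hrs/wk < 32 ✗ → not eligible.
Fitness Allowance — service 692 days < 2 years (≈730 days) ✗ → not eligible.

Gym Reimbursement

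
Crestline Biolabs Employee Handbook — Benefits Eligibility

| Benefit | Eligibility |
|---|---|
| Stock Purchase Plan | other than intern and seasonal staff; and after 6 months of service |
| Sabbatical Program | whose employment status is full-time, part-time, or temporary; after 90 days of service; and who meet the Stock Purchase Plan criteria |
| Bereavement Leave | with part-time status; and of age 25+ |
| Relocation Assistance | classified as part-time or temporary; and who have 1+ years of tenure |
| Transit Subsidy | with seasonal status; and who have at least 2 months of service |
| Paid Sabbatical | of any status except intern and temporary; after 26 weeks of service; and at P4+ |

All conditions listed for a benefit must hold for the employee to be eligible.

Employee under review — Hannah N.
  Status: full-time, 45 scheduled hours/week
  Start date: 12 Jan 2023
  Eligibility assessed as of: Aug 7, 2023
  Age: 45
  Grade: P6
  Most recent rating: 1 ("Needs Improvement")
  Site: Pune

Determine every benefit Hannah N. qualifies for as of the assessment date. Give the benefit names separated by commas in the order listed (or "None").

Service from 12 Jan 2023 to Aug 7, 2023: 207 days.
Stock Purchase Plan — status full-time ✓ (not excluded); service 207 days ≥ 6 months (≈180 days) ✓ → eligible.
Sabbatical Program — status full-time ✓; service 207 days ≥ 90 days ✓; eligible for Stock Purchase Plan ✓ → eligible.
Bereavement Leave — status full-time ✗ (requires part-time) → not eligible.
Relocation Assistance — status full-time ✗ (requires part-time or temporary) → not eligible.
Transit Subsidy — status full-time ✗ (requires seasonal) → not eligible.
Paid Sabbatical — status full-time ✓ (not excluded); service 207 days ≥ 26 weeks (≈182 days) ✓; grade P6 ≥ P4 ✓ → eligible.

Stock Purchase Plan, Sabbatical Program, Paid Sabbatical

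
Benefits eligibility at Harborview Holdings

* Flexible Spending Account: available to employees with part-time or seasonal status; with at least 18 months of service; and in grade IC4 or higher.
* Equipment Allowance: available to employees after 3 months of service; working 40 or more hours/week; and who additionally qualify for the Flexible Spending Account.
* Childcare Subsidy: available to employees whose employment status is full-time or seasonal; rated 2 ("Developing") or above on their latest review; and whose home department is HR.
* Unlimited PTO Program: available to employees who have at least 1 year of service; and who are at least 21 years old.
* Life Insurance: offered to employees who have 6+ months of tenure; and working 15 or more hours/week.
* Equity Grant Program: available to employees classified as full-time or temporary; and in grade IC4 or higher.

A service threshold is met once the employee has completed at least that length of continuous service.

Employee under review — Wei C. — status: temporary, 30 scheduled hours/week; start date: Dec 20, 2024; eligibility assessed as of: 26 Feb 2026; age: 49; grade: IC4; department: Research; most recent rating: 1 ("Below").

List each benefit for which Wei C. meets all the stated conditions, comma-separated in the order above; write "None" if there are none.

Unlimited PTO Program, Life Insurance, Equity Grant Program

Service from Dec 20, 2024 to 26 Feb 2026: 433 days.
Flexible Spending Account — status temporary ✗ (requires part-time or seasonal) → not eligible.
Equipment Allowance — service 433 days ≥ 3 months (≈90 days) ✓; 30 hrs/wk < 40 ✗ → not eligible.
Childcare Subsidy — status temporary ✗ (requires full-time or seasonal) → not eligible.
Unlimited PTO Program — service 433 days ≥ 1 year (≈365 days) ✓; age 49 ≥ 21 ✓ → eligible.
Life Insurance — service 433 days ≥ 6 months (≈180 days) ✓; 30 hrs/wk ≥ 15 ✓ → eligible.
Equity Grant Program — status temporary ✓; grade IC4 ≥ IC4 ✓ → eligible.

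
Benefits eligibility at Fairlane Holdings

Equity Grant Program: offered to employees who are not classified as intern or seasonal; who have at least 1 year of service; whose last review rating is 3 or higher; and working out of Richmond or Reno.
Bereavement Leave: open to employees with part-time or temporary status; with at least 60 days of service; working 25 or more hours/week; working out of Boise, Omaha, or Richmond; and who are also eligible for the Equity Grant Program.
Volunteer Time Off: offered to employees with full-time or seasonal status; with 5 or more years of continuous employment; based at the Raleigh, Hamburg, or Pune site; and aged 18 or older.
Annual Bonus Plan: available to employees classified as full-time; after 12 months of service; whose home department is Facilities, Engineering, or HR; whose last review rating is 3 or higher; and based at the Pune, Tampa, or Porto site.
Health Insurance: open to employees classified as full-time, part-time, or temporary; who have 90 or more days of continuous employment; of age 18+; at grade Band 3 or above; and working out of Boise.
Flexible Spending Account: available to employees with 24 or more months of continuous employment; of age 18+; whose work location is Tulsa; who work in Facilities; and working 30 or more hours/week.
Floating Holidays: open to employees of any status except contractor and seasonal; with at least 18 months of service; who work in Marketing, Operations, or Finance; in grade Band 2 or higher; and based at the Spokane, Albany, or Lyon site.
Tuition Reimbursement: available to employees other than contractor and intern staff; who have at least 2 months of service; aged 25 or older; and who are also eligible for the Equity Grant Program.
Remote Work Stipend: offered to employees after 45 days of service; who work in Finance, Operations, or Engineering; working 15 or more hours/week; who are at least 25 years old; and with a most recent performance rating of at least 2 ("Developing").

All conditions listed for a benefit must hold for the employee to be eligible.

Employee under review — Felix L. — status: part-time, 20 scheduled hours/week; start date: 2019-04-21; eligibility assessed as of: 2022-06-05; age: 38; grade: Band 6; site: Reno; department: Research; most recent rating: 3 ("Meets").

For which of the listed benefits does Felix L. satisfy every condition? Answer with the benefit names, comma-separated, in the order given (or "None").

Service from 2019-04-21 to 2022-06-05: 1141 days.
Equity Grant Program — status part-time ✓ (not excluded); service 1141 days ≥ 1 year (≈365 days) ✓; rating 3 ≥ 3 ✓; site Reno ✓ → eligible.
Bereavement Leave — status part-time ✓; service 1141 days ≥ 60 days ✓; 20 hrs/wk < 25 ✗ → not eligible.
Volunteer Time Off — status part-time ✗ (requires full-time or seasonal) → not eligible.
Annual Bonus Plan — status part-time ✗ (requires full-time) → not eligible.
Health Insurance — status part-time ✓; service 1141 days ≥ 90 days ✓; age 38 ≥ 18 ✓; grade Band 6 ≥ Band 3 ✓; site Reno ✗ (not Boise) → not eligible.
Flexible Spending Account — service 1141 days ≥ 24 months (≈720 days) ✓; age 38 ≥ 18 ✓; site Reno ✗ (not Tulsa) → not eligible.
Floating Holidays — status part-time ✓ (not excluded); service 1141 days ≥ 18 months (≈540 days) ✓; dept Research ✗ → not eligible.
Tuition Reimbursement — status part-time ✓ (not excluded); service 1141 days ≥ 2 months (≈60 days) ✓; age 38 ≥ 25 ✓; eligible for Equity Grant Program ✓ → eligible.
Remote Work Stipend — service 1141 days ≥ 45 days ✓; dept Research ✗ → not eligible.

Equity Grant Program, Tuition Reimbursement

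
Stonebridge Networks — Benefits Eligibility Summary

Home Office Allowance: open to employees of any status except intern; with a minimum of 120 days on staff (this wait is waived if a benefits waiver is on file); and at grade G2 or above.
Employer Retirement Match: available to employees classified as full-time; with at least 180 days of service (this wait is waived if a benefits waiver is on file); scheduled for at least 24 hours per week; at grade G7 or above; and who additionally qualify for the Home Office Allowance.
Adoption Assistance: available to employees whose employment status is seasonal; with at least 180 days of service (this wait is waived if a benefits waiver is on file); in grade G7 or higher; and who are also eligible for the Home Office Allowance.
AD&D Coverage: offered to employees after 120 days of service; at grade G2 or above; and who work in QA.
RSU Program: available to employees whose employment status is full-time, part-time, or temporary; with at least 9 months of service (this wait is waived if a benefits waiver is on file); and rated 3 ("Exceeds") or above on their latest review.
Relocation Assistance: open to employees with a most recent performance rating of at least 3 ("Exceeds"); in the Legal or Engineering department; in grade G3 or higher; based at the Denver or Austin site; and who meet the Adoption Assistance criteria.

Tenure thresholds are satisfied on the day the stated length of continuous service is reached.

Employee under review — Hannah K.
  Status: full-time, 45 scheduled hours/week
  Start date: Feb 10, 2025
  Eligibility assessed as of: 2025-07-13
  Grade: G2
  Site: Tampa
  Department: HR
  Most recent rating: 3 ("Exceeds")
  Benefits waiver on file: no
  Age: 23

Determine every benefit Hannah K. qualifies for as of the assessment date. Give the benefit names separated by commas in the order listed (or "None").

Home Office Allowance

Service from Feb 10, 2025 to 2025-07-13: 153 days.
Home Office Allowance — status full-time ✓ (not excluded); no waiver, service 153 days ≥ 120 days ✓; grade G2 ≥ G2 ✓ → eligible.
Employer Retirement Match — status full-time ✓; no waiver, service 153 days < 180 days ✗ → not eligible.
Adoption Assistance — status full-time ✗ (requires seasonal) → not eligible.
AD&D Coverage — service 153 days ≥ 120 days ✓; grade G2 ≥ G2 ✓; dept HR ✗ → not eligible.
RSU Program — status full-time ✓; no waiver, service 153 days < 9 months (≈270 days) ✗ → not eligible.
Relocation Assistance — rating 3 ≥ 3 ✓; dept HR ✗ → not eligible.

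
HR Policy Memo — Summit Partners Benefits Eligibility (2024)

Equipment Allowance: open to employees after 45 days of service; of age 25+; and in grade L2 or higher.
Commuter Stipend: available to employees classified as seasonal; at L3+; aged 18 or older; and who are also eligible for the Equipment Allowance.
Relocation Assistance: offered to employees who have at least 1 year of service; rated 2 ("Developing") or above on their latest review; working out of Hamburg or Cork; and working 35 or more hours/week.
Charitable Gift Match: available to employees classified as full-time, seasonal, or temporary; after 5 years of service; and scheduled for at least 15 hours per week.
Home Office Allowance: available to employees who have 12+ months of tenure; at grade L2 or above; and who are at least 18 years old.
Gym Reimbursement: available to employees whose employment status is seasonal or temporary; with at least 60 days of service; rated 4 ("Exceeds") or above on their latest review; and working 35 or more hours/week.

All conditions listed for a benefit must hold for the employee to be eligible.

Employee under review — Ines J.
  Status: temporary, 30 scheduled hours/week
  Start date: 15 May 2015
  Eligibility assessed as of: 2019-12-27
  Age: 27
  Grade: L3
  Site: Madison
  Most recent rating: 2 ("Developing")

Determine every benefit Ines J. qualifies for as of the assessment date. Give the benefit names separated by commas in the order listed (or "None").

Equipment Allowance, Home Office Allowance

Service from 15 May 2015 to 2019-12-27: 1687 days.
Equipment Allowance — service 1687 days ≥ 45 days ✓; age 27 ≥ 25 ✓; grade L3 ≥ L2 ✓ → eligible.
Commuter Stipend — status temporary ✗ (requires seasonal) → not eligible.
Relocation Assistance — service 1687 days ≥ 1 year (≈365 days) ✓; rating 2 ≥ 2 ✓; site Madison ✗ (not Hamburg or Cork) → not eligible.
Charitable Gift Match — status temporary ✓; service 1687 days < 5 years (≈1825 days) ✗ → not eligible.
Home Office Allowance — service 1687 days ≥ 12 months (≈360 days) ✓; grade L3 ≥ L2 ✓; age 27 ≥ 18 ✓ → eligible.
Gym Reimbursement — status temporary ✓; service 1687 days ≥ 60 days ✓; rating 2 < 4 ✗ → not eligible.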